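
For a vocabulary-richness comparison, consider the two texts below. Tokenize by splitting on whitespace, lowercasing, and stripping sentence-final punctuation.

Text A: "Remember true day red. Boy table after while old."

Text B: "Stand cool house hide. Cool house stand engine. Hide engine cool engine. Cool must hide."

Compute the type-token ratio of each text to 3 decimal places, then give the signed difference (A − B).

TTR(A) = 9/9 = 1.000
TTR(B) = 6/15 = 0.400
Difference = 1.000 − 0.400 = 0.600

0.600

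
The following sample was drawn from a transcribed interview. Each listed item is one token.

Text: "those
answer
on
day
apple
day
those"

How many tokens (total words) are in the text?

7

Tokens: those, answer, on, day, apple, day, those
N = 7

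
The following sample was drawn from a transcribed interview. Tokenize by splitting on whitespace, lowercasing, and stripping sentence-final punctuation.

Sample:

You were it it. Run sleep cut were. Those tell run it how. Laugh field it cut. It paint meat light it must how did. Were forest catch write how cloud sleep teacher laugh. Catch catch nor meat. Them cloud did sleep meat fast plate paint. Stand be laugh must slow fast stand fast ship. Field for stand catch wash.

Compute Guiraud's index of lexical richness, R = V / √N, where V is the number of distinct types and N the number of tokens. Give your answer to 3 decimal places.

N = 60, V = 31.
√N = 7.745967
R = 31 / 7.745967 = 4.002

4.002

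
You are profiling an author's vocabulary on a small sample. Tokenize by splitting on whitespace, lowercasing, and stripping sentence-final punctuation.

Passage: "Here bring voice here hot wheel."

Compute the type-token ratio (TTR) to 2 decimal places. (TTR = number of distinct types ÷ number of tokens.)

N = 6 tokens, V = 5 types.
TTR = V / N = 5 / 6 = 0.83

0.83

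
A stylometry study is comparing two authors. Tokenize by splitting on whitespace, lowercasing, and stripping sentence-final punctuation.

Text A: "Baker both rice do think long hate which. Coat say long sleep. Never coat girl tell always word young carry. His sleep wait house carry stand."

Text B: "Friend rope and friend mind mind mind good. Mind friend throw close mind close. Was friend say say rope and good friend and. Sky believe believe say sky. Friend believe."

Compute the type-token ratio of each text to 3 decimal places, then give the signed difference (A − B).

TTR(A) = 22/26 = 0.846
TTR(B) = 11/30 = 0.367
Difference = 0.846 − 0.367 = 0.479

0.479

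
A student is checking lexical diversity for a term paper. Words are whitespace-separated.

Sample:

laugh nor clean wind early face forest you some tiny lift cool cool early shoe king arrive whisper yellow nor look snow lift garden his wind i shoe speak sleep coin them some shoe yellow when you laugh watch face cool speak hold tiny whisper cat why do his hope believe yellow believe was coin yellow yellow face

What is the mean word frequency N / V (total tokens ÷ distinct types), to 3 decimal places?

1.657

N = 58 tokens, V = 35 types.
Mean frequency = N / V = 58 / 35 = 1.657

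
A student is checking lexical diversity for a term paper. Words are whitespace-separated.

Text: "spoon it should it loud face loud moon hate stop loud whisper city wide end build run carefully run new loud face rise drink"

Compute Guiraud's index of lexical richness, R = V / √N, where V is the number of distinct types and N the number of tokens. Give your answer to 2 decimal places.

N = 24, V = 18.
√N = 4.898979
R = 18 / 4.898979 = 3.67

3.67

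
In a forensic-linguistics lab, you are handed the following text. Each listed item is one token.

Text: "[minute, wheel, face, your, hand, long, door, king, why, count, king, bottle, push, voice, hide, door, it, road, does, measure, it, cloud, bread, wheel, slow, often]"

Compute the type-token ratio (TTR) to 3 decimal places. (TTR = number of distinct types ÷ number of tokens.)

0.846

N = 26 tokens, V = 22 types.
TTR = V / N = 22 / 26 = 0.846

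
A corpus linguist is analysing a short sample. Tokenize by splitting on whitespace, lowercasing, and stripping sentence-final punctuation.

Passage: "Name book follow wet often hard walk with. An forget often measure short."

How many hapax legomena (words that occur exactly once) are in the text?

Frequencies: often:2, name:1, book:1, follow:1, wet:1, hard:1, walk:1, with:1, an:1, forget:1, measure:1, short:1
Hapax (freq=1): an, book, follow, forget, hard, measure, name, short, walk, wet, with

11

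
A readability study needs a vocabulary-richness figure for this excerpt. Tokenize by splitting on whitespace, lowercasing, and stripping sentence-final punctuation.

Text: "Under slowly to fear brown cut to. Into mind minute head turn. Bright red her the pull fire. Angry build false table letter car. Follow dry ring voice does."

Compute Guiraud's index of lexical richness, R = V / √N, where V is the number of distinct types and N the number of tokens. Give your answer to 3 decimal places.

5.199

N = 29, V = 28.
√N = 5.385165
R = 28 / 5.385165 = 5.199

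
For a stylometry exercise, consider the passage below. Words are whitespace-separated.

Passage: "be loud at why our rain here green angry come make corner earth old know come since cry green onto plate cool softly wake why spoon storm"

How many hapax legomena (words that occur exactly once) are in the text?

21

Frequencies: why:2, green:2, come:2, be:1, loud:1, at:1, our:1, rain:1, here:1, angry:1, make:1, corner:1, earth:1, old:1, know:1, since:1, cry:1, onto:1, plate:1, cool:1, … (4 more, each freq 1)
Hapax (freq=1): angry, at, be, cool, corner, cry, earth, here, know, loud, make, old, onto, our, plate, rain, since, softly, spoon, storm, wake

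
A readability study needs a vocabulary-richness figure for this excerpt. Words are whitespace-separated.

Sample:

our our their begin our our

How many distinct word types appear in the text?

3

Distinct types: {begin, our, their}
V = 3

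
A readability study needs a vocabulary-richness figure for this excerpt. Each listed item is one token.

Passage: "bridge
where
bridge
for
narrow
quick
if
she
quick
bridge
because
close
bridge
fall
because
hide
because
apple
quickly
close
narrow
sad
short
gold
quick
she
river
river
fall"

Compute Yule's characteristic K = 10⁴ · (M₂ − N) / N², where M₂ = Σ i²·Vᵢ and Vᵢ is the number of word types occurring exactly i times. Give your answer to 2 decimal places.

Frequencies: bridge:4, quick:3, because:3, narrow:2, she:2, close:2, fall:2, river:2, where:1, for:1, if:1, hide:1, apple:1, quickly:1, sad:1, short:1, gold:1
N = 29. Frequency spectrum: V_1=9, V_2=5, V_3=2, V_4=1
M₂ = 1²·9 + 2²·5 + 3²·2 + 4²·1 = 63
K = 10000 × (63 − 29) / 29² = 404.28

404.28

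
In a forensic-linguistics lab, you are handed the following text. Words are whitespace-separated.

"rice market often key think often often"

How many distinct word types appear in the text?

Distinct types: {key, market, often, rice, think}
V = 5

5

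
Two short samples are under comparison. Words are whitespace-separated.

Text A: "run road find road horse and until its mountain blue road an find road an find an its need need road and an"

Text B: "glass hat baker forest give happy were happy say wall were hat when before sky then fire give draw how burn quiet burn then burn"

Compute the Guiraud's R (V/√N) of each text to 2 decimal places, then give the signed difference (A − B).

-1.31

A: V=11, N=23, R=2.29
B: V=18, N=25, R=3.60
Difference = 2.29 − 3.60 = -1.31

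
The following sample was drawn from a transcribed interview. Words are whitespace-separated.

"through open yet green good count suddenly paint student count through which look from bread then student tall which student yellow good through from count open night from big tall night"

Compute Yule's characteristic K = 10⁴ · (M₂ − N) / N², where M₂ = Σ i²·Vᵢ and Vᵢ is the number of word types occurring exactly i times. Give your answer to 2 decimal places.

Frequencies: through:3, count:3, student:3, from:3, open:2, good:2, which:2, tall:2, night:2, yet:1, green:1, suddenly:1, paint:1, look:1, bread:1, then:1, yellow:1, big:1
N = 31. Frequency spectrum: V_1=9, V_2=5, V_3=4
M₂ = 1²·9 + 2²·5 + 3²·4 = 65
K = 10000 × (65 − 31) / 31² = 353.80

353.80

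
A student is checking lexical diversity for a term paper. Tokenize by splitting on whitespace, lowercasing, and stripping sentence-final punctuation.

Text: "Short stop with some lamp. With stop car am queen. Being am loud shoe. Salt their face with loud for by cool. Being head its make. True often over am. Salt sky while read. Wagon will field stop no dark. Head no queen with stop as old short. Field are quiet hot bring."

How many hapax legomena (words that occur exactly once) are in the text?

Frequencies: stop:4, with:4, am:3, short:2, queen:2, being:2, loud:2, salt:2, head:2, field:2, no:2, some:1, lamp:1, car:1, shoe:1, their:1, face:1, for:1, by:1, cool:1, … (17 more, each freq 1)
Hapax (freq=1): are, as, bring, by, car, cool, dark, face, for, hot, its, lamp, make, often, old, over, quiet, read, shoe, sky, some, their, true, wagon, while, will

26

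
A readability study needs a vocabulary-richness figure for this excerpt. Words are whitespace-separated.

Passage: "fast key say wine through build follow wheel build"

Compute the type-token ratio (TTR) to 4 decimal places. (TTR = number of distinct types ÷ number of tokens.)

0.8889

N = 9 tokens, V = 8 types.
TTR = V / N = 8 / 9 = 0.8889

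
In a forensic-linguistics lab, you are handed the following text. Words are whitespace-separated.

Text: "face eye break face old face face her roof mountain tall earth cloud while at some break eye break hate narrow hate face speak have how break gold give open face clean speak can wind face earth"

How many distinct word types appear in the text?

24

Distinct types: {at, break, can, clean, cloud, earth, eye, face, give, gold, hate, have, her, how, mountain, narrow, old, open, roof, some, speak, tall, while, wind}
V = 24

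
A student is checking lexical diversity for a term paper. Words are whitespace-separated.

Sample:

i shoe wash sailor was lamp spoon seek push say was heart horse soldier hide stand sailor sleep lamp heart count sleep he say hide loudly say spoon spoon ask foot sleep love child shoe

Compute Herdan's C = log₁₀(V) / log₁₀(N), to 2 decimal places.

0.88

N = 35, V = 23.
log₁₀(V) = 1.361728, log₁₀(N) = 1.544068
C = 1.361728 / 1.544068 = 0.88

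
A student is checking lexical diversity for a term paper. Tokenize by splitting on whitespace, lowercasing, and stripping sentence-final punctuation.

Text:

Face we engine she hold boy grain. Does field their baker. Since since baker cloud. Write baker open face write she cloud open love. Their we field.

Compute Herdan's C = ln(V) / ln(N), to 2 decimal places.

0.84

N = 27, V = 16.
ln(V) = 2.772589, ln(N) = 3.295837
C = 2.772589 / 3.295837 = 0.84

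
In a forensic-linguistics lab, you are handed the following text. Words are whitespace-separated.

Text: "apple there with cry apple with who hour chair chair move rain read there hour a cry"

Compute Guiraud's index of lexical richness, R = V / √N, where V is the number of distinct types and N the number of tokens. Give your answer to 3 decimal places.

2.668

N = 17, V = 11.
√N = 4.123106
R = 11 / 4.123106 = 2.668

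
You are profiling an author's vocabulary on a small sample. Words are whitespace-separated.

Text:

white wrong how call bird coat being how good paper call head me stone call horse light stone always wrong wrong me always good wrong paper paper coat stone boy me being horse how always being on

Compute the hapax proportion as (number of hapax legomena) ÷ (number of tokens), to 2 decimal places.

Frequencies: wrong:4, how:3, call:3, being:3, paper:3, me:3, stone:3, always:3, coat:2, good:2, horse:2, white:1, bird:1, head:1, light:1, boy:1, on:1
Hapax count = 6; token count = 37.
Ratio = 6 / 37 = 0.16

0.16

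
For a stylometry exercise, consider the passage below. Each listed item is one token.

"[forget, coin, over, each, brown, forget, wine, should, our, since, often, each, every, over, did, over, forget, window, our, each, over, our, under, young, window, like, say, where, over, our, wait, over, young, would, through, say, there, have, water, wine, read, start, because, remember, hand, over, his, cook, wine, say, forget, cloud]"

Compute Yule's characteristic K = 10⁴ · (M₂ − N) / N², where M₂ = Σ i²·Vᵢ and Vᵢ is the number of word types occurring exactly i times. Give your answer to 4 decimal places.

325.4438

Frequencies: over:7, forget:4, our:4, each:3, wine:3, say:3, window:2, young:2, coin:1, brown:1, should:1, since:1, often:1, every:1, did:1, under:1, like:1, where:1, wait:1, would:1, … (12 more, each freq 1)
N = 52. Frequency spectrum: V_1=24, V_2=2, V_3=3, V_4=2, V_7=1
M₂ = 1²·24 + 2²·2 + 3²·3 + 4²·2 + 7²·1 = 140
K = 10000 × (140 − 52) / 52² = 325.4438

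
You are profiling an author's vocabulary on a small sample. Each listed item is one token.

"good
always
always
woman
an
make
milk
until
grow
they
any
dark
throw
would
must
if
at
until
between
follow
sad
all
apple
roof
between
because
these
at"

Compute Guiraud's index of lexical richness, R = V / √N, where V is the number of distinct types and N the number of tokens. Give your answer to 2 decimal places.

4.54

N = 28, V = 24.
√N = 5.291503
R = 24 / 5.291503 = 4.54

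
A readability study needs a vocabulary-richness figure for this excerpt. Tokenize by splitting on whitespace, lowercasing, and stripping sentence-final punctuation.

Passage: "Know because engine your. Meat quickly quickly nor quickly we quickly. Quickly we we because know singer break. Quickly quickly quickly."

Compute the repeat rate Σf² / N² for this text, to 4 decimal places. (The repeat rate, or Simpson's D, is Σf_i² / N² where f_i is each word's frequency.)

0.1973

Frequencies: quickly:8, we:3, know:2, because:2, engine:1, your:1, meat:1, nor:1, singer:1, break:1
Σf² = 87; N² = 441
Repeat rate = 87 / 441 = 0.1973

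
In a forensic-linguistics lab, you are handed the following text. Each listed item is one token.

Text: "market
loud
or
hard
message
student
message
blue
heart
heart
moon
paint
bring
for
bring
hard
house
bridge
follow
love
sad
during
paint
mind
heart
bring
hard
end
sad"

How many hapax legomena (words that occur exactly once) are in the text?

Frequencies: hard:3, heart:3, bring:3, message:2, paint:2, sad:2, market:1, loud:1, or:1, student:1, blue:1, moon:1, for:1, house:1, bridge:1, follow:1, love:1, during:1, mind:1, end:1
Hapax (freq=1): blue, bridge, during, end, follow, for, house, loud, love, market, mind, moon, or, student

14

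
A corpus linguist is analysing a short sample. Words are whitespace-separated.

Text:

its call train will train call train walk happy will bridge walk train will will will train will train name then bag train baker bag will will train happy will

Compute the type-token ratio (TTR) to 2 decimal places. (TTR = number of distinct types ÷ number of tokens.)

N = 30 tokens, V = 11 types.
TTR = V / N = 11 / 30 = 0.37

0.37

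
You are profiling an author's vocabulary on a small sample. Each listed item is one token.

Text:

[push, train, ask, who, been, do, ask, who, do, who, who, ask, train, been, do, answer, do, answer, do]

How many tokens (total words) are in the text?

Tokens: push, train, ask, who, been, do, ask, who, do, who, who, ask, train, been, do, answer, do, answer, do
N = 19

19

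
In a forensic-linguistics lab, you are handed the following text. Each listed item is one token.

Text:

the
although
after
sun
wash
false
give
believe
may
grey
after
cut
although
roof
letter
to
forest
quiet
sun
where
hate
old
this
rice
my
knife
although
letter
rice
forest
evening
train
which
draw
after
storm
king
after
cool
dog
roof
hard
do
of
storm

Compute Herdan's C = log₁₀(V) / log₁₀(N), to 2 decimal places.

N = 45, V = 34.
log₁₀(V) = 1.531479, log₁₀(N) = 1.653213
C = 1.531479 / 1.653213 = 0.93

0.93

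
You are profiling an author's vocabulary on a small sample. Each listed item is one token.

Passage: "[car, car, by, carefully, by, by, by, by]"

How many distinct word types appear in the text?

Distinct types: {by, car, carefully}
V = 3

3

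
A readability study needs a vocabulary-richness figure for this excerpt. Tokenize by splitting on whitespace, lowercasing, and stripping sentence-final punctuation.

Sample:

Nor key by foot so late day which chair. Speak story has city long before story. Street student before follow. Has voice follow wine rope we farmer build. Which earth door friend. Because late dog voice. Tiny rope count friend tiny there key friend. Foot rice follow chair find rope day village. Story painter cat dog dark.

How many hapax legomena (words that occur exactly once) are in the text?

23

Frequencies: story:3, follow:3, rope:3, friend:3, key:2, foot:2, late:2, day:2, which:2, chair:2, has:2, before:2, voice:2, dog:2, tiny:2, nor:1, by:1, so:1, speak:1, city:1, … (18 more, each freq 1)
Hapax (freq=1): because, build, by, cat, city, count, dark, door, earth, farmer, find, long, nor, painter, rice, so, speak, street, student, there, village, we, wine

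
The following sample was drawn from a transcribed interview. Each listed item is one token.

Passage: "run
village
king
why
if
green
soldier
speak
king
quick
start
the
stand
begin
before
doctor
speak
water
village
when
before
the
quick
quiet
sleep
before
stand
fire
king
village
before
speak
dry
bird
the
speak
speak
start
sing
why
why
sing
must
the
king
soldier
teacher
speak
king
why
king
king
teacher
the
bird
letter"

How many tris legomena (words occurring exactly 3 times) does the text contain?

1

Frequencies: king:7, speak:6, the:5, why:4, before:4, village:3, soldier:2, quick:2, start:2, stand:2, bird:2, sing:2, teacher:2, run:1, if:1, green:1, begin:1, doctor:1, water:1, when:1, … (6 more, each freq 1)
Words with frequency 3: village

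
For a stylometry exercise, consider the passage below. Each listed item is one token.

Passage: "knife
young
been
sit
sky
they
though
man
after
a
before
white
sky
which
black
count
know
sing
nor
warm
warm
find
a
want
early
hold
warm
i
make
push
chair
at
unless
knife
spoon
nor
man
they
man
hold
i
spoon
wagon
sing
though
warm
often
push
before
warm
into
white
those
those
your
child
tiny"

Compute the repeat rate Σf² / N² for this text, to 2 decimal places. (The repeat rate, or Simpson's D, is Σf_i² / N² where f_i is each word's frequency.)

0.03

Frequencies: warm:5, man:3, knife:2, sky:2, they:2, though:2, a:2, before:2, white:2, sing:2, nor:2, hold:2, i:2, push:2, spoon:2, those:2, young:1, been:1, sit:1, after:1, … (17 more, each freq 1)
Σf² = 111; N² = 3249
Repeat rate = 111 / 3249 = 0.03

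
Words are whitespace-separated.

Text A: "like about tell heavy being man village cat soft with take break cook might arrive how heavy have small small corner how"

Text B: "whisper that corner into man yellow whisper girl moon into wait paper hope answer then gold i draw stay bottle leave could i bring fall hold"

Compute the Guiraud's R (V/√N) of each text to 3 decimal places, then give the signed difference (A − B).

-0.460

A: V=19, N=22, R=4.051
B: V=23, N=26, R=4.511
Difference = 4.051 − 4.511 = -0.460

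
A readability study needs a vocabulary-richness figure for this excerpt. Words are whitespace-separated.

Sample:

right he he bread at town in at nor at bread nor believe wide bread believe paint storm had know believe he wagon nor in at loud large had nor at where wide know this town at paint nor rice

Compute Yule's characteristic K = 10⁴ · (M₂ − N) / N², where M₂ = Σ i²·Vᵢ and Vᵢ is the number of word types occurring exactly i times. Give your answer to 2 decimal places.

Frequencies: at:6, nor:5, he:3, bread:3, believe:3, town:2, in:2, wide:2, paint:2, had:2, know:2, right:1, storm:1, wagon:1, loud:1, large:1, where:1, this:1, rice:1
N = 40. Frequency spectrum: V_1=8, V_2=6, V_3=3, V_5=1, V_6=1
M₂ = 1²·8 + 2²·6 + 3²·3 + 5²·1 + 6²·1 = 120
K = 10000 × (120 − 40) / 40² = 500.00

500.00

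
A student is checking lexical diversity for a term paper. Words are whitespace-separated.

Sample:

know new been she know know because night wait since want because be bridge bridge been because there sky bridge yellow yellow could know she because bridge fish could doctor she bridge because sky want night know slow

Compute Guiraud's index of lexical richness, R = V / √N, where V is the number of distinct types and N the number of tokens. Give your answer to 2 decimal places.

N = 38, V = 18.
√N = 6.164414
R = 18 / 6.164414 = 2.92

2.92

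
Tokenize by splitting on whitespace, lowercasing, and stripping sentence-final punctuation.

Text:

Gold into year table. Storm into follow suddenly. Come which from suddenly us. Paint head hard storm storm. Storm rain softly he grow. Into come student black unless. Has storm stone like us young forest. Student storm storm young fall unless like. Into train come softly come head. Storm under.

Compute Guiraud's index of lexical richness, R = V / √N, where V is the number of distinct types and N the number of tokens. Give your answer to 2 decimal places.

N = 50, V = 29.
√N = 7.071068
R = 29 / 7.071068 = 4.10

4.10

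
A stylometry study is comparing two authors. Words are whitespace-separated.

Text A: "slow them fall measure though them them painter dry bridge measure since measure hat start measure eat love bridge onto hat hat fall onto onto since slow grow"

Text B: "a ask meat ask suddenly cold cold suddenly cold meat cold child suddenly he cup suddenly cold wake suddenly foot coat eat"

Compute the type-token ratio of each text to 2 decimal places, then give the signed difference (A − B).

-0.01

TTR(A) = 15/28 = 0.54
TTR(B) = 12/22 = 0.55
Difference = 0.54 − 0.55 = -0.01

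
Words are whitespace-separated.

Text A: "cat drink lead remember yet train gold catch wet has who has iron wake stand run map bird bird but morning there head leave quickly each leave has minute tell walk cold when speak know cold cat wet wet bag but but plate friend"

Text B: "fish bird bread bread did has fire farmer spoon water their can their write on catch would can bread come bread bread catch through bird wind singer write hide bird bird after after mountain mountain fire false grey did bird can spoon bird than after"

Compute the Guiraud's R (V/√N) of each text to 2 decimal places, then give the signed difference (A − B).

1.40

A: V=34, N=44, R=5.13
B: V=25, N=45, R=3.73
Difference = 5.13 − 3.73 = 1.40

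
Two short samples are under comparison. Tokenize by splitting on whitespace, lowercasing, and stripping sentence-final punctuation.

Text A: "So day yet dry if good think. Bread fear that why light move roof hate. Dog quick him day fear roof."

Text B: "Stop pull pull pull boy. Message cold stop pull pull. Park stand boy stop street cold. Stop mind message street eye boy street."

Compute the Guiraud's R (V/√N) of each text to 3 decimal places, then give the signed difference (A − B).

1.843

A: V=18, N=21, R=3.928
B: V=10, N=23, R=2.085
Difference = 3.928 − 2.085 = 1.843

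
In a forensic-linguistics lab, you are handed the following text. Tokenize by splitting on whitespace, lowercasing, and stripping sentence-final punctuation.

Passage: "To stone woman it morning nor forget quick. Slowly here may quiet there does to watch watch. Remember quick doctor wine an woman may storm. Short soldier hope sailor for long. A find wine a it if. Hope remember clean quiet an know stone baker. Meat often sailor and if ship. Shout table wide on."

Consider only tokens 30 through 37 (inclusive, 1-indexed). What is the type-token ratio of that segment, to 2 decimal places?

Segment tokens 30–37: for, long, a, find, wine, a, it, if
Segment N = 8, segment V = 7.
TTR = 7 / 8 = 0.88

0.88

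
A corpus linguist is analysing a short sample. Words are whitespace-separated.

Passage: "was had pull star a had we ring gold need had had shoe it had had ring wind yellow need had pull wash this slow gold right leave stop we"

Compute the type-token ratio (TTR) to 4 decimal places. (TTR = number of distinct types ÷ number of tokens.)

0.6333

N = 30 tokens, V = 19 types.
TTR = V / N = 19 / 30 = 0.6333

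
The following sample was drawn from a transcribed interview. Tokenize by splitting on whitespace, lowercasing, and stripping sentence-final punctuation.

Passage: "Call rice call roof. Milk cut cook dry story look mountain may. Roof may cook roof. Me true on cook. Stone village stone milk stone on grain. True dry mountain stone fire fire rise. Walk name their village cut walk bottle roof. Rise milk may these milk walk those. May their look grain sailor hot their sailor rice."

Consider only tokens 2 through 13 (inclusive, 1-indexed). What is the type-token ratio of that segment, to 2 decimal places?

0.92

Segment tokens 2–13: rice, call, roof, milk, cut, cook, dry, story, look, mountain, may, roof
Segment N = 12, segment V = 11.
TTR = 11 / 12 = 0.92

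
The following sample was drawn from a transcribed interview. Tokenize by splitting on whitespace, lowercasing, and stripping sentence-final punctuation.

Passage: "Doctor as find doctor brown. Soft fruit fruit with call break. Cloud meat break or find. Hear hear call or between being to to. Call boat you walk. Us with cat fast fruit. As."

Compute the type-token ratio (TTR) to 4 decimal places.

N = 34 tokens, V = 22 types.
TTR = V / N = 22 / 34 = 0.6471

0.6471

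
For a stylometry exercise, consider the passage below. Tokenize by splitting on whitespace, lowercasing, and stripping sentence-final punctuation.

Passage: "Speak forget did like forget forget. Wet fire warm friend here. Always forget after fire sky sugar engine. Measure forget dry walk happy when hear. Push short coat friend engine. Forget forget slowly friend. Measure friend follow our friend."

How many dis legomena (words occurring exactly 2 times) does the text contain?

3

Frequencies: forget:7, friend:5, fire:2, engine:2, measure:2, speak:1, did:1, like:1, wet:1, warm:1, here:1, always:1, after:1, sky:1, sugar:1, dry:1, walk:1, happy:1, when:1, hear:1, … (6 more, each freq 1)
Words with frequency 2: engine, fire, measure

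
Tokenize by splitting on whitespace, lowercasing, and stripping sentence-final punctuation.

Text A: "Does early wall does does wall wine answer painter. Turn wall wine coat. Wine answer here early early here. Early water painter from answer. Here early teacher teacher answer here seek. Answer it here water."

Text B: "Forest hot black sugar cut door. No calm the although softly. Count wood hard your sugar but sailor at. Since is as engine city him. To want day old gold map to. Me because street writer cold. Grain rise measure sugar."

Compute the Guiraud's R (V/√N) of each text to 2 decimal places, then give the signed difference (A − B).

A: V=14, N=35, R=2.37
B: V=38, N=41, R=5.93
Difference = 2.37 − 5.93 = -3.56

-3.56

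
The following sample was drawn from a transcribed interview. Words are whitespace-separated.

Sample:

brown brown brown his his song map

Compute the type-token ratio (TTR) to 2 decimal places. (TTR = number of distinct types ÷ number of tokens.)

0.57

N = 7 tokens, V = 4 types.
TTR = V / N = 4 / 7 = 0.57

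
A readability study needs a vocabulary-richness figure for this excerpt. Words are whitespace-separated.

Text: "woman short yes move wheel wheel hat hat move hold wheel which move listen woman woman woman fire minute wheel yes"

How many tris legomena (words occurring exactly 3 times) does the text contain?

Frequencies: woman:4, wheel:4, move:3, yes:2, hat:2, short:1, hold:1, which:1, listen:1, fire:1, minute:1
Words with frequency 3: move

1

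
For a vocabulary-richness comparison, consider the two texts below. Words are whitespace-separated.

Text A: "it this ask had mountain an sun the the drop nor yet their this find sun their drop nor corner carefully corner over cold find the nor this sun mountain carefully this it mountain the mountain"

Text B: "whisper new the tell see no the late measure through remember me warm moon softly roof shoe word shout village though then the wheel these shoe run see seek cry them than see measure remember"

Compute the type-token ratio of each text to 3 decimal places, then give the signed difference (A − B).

TTR(A) = 17/36 = 0.472
TTR(B) = 28/35 = 0.800
Difference = 0.472 − 0.800 = -0.328

-0.328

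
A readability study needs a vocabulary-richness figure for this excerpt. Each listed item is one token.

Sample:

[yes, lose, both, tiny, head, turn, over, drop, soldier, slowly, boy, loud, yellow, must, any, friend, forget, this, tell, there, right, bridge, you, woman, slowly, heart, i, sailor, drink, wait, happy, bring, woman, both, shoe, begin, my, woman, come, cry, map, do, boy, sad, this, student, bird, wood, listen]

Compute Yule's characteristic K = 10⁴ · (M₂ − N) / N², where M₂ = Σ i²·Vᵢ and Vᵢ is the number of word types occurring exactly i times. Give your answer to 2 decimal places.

58.31

Frequencies: woman:3, both:2, slowly:2, boy:2, this:2, yes:1, lose:1, tiny:1, head:1, turn:1, over:1, drop:1, soldier:1, loud:1, yellow:1, must:1, any:1, friend:1, forget:1, tell:1, … (23 more, each freq 1)
N = 49. Frequency spectrum: V_1=38, V_2=4, V_3=1
M₂ = 1²·38 + 2²·4 + 3²·1 = 63
K = 10000 × (63 − 49) / 49² = 58.31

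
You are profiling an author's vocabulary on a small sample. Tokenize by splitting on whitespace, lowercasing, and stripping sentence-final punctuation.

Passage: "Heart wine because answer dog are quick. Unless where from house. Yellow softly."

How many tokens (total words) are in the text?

13

Tokens: heart, wine, because, answer, dog, are, quick, unless, where, from, house, yellow, softly
N = 13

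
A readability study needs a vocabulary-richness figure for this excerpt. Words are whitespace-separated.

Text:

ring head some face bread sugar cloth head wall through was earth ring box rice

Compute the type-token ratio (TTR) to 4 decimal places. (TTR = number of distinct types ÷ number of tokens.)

N = 15 tokens, V = 13 types.
TTR = V / N = 13 / 15 = 0.8667

0.8667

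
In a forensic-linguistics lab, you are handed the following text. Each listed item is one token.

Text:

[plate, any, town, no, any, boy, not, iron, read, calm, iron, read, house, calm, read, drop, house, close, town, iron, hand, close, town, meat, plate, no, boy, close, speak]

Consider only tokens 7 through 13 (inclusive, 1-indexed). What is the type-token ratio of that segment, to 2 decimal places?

Segment tokens 7–13: not, iron, read, calm, iron, read, house
Segment N = 7, segment V = 5.
TTR = 5 / 7 = 0.71

0.71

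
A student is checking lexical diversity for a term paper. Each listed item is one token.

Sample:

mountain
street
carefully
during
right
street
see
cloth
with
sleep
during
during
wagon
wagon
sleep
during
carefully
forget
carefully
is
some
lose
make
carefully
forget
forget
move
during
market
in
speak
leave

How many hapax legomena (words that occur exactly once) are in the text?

Frequencies: during:5, carefully:4, forget:3, street:2, sleep:2, wagon:2, mountain:1, right:1, see:1, cloth:1, with:1, is:1, some:1, lose:1, make:1, move:1, market:1, in:1, speak:1, leave:1
Hapax (freq=1): cloth, in, is, leave, lose, make, market, mountain, move, right, see, some, speak, with

14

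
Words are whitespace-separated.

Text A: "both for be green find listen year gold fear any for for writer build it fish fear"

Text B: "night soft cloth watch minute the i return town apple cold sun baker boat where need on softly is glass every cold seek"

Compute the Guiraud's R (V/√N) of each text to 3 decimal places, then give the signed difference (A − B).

-1.192

A: V=14, N=17, R=3.395
B: V=22, N=23, R=4.587
Difference = 3.395 − 4.587 = -1.192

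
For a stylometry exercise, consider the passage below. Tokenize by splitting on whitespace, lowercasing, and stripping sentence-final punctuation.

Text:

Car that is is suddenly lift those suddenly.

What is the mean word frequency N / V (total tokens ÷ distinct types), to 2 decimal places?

1.33

N = 8 tokens, V = 6 types.
Mean frequency = N / V = 8 / 6 = 1.33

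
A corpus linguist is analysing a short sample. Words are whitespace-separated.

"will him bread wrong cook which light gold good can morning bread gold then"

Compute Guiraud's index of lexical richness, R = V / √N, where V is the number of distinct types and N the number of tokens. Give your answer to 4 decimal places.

3.2071

N = 14, V = 12.
√N = 3.741657
R = 12 / 3.741657 = 3.2071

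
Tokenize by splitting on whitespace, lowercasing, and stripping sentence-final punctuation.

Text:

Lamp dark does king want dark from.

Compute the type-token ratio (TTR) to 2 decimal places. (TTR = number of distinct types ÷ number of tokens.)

0.86

N = 7 tokens, V = 6 types.
TTR = V / N = 6 / 7 = 0.86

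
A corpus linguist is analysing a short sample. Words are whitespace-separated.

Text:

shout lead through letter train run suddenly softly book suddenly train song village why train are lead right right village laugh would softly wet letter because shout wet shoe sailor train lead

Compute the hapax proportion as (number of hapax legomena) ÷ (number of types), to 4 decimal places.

Frequencies: train:4, lead:3, shout:2, letter:2, suddenly:2, softly:2, village:2, right:2, wet:2, through:1, run:1, book:1, song:1, why:1, are:1, laugh:1, would:1, because:1, shoe:1, sailor:1
Hapax count = 11; type count = 20.
Ratio = 11 / 20 = 0.5500

0.5500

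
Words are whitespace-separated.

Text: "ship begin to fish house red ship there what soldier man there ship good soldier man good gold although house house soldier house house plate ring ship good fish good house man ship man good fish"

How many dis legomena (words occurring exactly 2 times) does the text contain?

1

Frequencies: house:6, ship:5, good:5, man:4, fish:3, soldier:3, there:2, begin:1, to:1, red:1, what:1, gold:1, although:1, plate:1, ring:1
Words with frequency 2: there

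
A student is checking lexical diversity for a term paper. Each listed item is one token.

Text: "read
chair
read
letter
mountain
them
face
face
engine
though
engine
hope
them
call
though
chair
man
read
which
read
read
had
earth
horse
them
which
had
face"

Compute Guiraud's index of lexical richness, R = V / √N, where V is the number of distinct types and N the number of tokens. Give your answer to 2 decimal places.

2.83

N = 28, V = 15.
√N = 5.291503
R = 15 / 5.291503 = 2.83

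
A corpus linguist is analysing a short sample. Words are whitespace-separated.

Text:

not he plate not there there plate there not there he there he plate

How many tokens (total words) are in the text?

Tokens: not, he, plate, not, there, there, plate, there, not, there, he, there, he, plate
N = 14

14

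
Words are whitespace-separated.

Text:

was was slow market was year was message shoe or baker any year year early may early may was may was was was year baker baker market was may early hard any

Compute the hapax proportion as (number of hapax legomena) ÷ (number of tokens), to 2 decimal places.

0.16

Frequencies: was:9, year:4, may:4, baker:3, early:3, market:2, any:2, slow:1, message:1, shoe:1, or:1, hard:1
Hapax count = 5; token count = 32.
Ratio = 5 / 32 = 0.16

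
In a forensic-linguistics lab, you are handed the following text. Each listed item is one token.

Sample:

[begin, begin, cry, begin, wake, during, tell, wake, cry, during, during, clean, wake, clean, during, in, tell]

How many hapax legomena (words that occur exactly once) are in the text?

Frequencies: during:4, begin:3, wake:3, cry:2, tell:2, clean:2, in:1
Hapax (freq=1): in

1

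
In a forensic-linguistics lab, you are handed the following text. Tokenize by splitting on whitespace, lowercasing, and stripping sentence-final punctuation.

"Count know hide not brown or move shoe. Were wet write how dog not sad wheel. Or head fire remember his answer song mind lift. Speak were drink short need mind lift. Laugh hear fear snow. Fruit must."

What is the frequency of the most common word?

Frequencies: not:2, or:2, were:2, mind:2, lift:2, count:1, know:1, hide:1, brown:1, move:1, shoe:1, wet:1, write:1, how:1, dog:1, sad:1, wheel:1, head:1, fire:1, remember:1, … (13 more, each freq 1)
Most common: 'not' with frequency 2.

2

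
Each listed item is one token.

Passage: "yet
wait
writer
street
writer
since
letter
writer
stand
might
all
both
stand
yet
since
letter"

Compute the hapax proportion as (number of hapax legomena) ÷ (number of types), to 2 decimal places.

Frequencies: writer:3, yet:2, since:2, letter:2, stand:2, wait:1, street:1, might:1, all:1, both:1
Hapax count = 5; type count = 10.
Ratio = 5 / 10 = 0.50

0.50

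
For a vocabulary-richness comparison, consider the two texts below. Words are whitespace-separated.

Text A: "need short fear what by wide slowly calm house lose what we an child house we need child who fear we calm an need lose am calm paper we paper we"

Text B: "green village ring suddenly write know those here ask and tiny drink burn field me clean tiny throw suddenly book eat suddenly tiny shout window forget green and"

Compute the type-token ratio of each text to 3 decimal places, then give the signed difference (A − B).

TTR(A) = 16/31 = 0.516
TTR(B) = 22/28 = 0.786
Difference = 0.516 − 0.786 = -0.270

-0.270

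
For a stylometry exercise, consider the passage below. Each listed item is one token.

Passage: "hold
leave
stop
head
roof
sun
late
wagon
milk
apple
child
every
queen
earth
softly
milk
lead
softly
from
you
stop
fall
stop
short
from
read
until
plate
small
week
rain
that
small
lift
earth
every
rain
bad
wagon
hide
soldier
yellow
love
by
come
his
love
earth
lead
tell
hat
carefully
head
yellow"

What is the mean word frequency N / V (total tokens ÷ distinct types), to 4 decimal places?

1.3846

N = 54 tokens, V = 39 types.
Mean frequency = N / V = 54 / 39 = 1.3846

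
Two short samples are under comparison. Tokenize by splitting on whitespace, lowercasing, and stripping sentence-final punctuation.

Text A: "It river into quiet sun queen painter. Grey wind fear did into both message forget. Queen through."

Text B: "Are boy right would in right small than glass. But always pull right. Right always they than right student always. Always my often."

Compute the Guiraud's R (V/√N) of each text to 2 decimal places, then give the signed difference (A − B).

0.51

A: V=15, N=17, R=3.64
B: V=15, N=23, R=3.13
Difference = 3.64 − 3.13 = 0.51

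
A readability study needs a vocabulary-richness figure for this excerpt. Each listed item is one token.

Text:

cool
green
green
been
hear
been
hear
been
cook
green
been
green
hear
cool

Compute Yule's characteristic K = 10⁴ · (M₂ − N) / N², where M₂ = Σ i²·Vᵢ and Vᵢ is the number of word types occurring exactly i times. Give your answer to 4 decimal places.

1632.6531

Frequencies: green:4, been:4, hear:3, cool:2, cook:1
N = 14. Frequency spectrum: V_1=1, V_2=1, V_3=1, V_4=2
M₂ = 1²·1 + 2²·1 + 3²·1 + 4²·2 = 46
K = 10000 × (46 − 14) / 14² = 1632.6531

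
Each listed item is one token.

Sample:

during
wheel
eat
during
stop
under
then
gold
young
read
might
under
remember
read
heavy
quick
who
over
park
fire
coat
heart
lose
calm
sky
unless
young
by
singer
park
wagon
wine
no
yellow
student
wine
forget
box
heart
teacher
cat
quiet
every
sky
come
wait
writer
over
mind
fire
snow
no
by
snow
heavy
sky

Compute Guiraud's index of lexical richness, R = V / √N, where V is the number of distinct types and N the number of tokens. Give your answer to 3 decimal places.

N = 56, V = 41.
√N = 7.483315
R = 41 / 7.483315 = 5.479

5.479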